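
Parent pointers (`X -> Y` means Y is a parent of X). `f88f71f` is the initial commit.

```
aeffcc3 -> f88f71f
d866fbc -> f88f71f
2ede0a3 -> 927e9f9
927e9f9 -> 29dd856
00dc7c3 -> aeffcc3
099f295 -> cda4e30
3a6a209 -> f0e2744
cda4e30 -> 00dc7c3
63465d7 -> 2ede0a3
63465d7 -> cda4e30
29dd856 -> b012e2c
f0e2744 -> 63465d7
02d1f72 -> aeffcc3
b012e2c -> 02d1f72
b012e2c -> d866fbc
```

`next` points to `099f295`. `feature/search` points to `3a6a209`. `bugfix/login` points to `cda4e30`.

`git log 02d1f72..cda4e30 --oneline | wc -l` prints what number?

Reachable from cda4e30: {00dc7c3, aeffcc3, cda4e30, f88f71f}.
Reachable from 02d1f72: {02d1f72, aeffcc3, f88f71f}.
In cda4e30's history but not 02d1f72's: {00dc7c3, cda4e30} — 2 commits.

2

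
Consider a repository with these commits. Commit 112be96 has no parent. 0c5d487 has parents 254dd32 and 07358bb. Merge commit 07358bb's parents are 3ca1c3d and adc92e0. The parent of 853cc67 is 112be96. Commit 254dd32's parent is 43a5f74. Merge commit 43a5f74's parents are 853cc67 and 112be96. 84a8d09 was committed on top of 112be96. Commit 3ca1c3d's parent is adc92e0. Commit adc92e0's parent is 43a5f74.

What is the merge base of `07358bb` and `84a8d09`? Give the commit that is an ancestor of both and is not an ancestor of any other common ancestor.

Ancestors of 07358bb: {07358bb, 112be96, 3ca1c3d, 43a5f74, 853cc67, adc92e0}.
Ancestors of 84a8d09: {112be96, 84a8d09}.
Common ancestors: {112be96}.
The only common ancestor is 112be96, so it is the merge base.

112be96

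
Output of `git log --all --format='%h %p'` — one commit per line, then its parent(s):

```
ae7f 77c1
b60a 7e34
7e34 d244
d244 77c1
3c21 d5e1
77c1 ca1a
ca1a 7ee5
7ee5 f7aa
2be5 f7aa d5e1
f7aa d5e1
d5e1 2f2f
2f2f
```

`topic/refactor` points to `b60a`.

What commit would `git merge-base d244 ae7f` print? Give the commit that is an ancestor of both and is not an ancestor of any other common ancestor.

Ancestors of d244: {2f2f, 77c1, 7ee5, ca1a, d244, d5e1, f7aa}.
Ancestors of ae7f: {2f2f, 77c1, 7ee5, ae7f, ca1a, d5e1, f7aa}.
Common ancestors: {2f2f, 77c1, 7ee5, ca1a, d5e1, f7aa}.
Among these, 77c1 is not an ancestor of any other common ancestor — it is the merge base.

77c1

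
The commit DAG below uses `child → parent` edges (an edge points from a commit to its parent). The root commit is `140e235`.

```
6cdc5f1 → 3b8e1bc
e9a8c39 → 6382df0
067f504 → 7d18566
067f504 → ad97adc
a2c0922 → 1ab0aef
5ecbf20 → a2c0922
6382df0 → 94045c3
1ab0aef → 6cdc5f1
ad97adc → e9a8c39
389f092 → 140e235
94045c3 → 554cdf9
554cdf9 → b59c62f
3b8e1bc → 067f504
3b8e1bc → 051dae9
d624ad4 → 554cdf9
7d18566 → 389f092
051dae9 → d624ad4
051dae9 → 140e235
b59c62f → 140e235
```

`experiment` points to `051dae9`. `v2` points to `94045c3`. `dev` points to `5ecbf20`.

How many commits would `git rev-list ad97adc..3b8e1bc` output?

Reachable from 3b8e1bc: {051dae9, 067f504, 140e235, 389f092, 3b8e1bc, 554cdf9, 6382df0, 7d18566, 94045c3, ad97adc, b59c62f, d624ad4, e9a8c39}.
Reachable from ad97adc: {140e235, 554cdf9, 6382df0, 94045c3, ad97adc, b59c62f, e9a8c39}.
In 3b8e1bc's history but not ad97adc's: {051dae9, 067f504, 389f092, 3b8e1bc, 7d18566, d624ad4} — 6 commits.

6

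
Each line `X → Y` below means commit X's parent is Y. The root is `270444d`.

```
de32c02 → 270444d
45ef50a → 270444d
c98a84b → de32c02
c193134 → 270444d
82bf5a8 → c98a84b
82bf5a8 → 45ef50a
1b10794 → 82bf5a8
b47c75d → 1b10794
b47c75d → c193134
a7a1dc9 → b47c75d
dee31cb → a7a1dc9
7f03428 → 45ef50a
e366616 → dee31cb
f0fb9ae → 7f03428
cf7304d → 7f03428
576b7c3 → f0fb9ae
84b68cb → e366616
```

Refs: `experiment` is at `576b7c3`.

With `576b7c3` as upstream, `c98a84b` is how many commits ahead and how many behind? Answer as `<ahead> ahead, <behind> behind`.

Reachable from c98a84b: {270444d, c98a84b, de32c02}.
Reachable from 576b7c3: {270444d, 45ef50a, 576b7c3, 7f03428, f0fb9ae}.
Only in c98a84b's history (ahead): {c98a84b, de32c02} — 2.
Only in 576b7c3's history (behind): {45ef50a, 576b7c3, 7f03428, f0fb9ae} — 4.

2 ahead, 4 behind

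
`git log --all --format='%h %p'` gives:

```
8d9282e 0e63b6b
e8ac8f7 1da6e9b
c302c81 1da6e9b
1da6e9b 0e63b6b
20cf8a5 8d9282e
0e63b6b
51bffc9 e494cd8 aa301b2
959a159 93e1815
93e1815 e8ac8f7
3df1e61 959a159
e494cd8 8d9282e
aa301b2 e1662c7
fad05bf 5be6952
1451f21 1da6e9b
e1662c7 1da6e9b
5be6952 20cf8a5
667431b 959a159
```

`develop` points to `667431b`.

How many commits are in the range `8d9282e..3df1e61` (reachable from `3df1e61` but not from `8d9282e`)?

5

Reachable from 3df1e61: {0e63b6b, 1da6e9b, 3df1e61, 93e1815, 959a159, e8ac8f7}.
Reachable from 8d9282e: {0e63b6b, 8d9282e}.
In 3df1e61's history but not 8d9282e's: {1da6e9b, 3df1e61, 93e1815, 959a159, e8ac8f7} — 5 commits.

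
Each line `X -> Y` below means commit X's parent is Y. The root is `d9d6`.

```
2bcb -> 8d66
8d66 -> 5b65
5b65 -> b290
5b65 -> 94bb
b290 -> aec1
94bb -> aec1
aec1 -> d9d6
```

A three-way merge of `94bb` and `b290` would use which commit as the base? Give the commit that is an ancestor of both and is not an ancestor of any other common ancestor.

Ancestors of 94bb: {94bb, aec1, d9d6}.
Ancestors of b290: {aec1, b290, d9d6}.
Common ancestors: {aec1, d9d6}.
Among these, aec1 is not an ancestor of any other common ancestor — it is the merge base.

aec1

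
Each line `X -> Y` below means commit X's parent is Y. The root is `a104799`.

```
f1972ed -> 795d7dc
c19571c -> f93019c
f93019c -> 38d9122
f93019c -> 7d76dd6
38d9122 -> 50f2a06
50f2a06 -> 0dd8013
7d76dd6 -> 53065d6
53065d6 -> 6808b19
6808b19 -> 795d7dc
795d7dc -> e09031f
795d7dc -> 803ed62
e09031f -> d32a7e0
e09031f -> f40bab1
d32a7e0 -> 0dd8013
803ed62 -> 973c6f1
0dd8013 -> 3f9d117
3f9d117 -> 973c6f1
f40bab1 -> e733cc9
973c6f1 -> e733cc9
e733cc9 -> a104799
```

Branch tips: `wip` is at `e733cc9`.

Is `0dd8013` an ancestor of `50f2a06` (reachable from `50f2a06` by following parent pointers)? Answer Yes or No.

Ancestors of 50f2a06 (commits reachable by following parents): {0dd8013, 3f9d117, 50f2a06, 973c6f1, a104799, e733cc9}.
0dd8013 is in that set, so it is an ancestor of 50f2a06.

Yes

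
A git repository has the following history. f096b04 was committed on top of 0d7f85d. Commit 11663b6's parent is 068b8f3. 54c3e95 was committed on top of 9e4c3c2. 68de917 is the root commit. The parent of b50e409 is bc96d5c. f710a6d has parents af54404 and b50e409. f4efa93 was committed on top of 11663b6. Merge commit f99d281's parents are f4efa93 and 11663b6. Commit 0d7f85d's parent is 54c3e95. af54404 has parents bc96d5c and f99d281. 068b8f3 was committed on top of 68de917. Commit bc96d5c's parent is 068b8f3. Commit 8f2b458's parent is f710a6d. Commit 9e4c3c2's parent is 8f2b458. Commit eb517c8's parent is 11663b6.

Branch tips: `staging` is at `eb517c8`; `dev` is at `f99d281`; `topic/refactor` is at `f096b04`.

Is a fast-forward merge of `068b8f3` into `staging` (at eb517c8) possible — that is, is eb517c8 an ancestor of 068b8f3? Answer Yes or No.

A fast-forward from eb517c8 to 068b8f3 is possible iff eb517c8 is an ancestor of 068b8f3.
Ancestors of 068b8f3: {068b8f3, 68de917}.
eb517c8 is not among them, so fast-forward is not possible.

No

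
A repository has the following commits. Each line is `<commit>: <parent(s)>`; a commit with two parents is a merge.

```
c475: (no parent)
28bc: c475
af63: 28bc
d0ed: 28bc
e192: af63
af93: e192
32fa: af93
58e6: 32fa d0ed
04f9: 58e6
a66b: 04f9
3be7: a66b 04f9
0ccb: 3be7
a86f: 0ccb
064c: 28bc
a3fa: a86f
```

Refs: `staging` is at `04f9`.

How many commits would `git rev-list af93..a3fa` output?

9

Reachable from a3fa: {04f9, 0ccb, 28bc, 32fa, 3be7, 58e6, a3fa, a66b, a86f, af63, af93, c475, d0ed, e192}.
Reachable from af93: {28bc, af63, af93, c475, e192}.
In a3fa's history but not af93's: {04f9, 0ccb, 32fa, 3be7, 58e6, a3fa, a66b, a86f, d0ed} — 9 commits.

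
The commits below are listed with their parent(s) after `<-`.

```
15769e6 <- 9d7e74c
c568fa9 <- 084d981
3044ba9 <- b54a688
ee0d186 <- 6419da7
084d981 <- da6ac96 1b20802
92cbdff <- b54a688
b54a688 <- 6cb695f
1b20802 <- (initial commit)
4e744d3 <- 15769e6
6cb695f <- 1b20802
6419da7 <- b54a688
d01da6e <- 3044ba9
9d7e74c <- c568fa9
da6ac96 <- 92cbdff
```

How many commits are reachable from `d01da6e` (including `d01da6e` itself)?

5

Walking parent pointers from d01da6e: reachable set = {1b20802, 3044ba9, 6cb695f, b54a688, d01da6e}.
That is 5 commits.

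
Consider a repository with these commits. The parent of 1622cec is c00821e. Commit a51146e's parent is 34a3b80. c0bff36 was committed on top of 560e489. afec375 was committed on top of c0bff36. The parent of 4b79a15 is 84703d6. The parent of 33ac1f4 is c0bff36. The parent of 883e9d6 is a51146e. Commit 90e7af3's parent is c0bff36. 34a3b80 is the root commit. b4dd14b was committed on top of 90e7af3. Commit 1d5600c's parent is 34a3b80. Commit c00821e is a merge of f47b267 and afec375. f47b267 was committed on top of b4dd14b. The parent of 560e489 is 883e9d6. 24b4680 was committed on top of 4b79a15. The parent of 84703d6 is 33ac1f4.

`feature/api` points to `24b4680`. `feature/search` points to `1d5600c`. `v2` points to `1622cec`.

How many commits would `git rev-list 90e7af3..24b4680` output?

4

Reachable from 24b4680: {24b4680, 33ac1f4, 34a3b80, 4b79a15, 560e489, 84703d6, 883e9d6, a51146e, c0bff36}.
Reachable from 90e7af3: {34a3b80, 560e489, 883e9d6, 90e7af3, a51146e, c0bff36}.
In 24b4680's history but not 90e7af3's: {24b4680, 33ac1f4, 4b79a15, 84703d6} — 4 commits.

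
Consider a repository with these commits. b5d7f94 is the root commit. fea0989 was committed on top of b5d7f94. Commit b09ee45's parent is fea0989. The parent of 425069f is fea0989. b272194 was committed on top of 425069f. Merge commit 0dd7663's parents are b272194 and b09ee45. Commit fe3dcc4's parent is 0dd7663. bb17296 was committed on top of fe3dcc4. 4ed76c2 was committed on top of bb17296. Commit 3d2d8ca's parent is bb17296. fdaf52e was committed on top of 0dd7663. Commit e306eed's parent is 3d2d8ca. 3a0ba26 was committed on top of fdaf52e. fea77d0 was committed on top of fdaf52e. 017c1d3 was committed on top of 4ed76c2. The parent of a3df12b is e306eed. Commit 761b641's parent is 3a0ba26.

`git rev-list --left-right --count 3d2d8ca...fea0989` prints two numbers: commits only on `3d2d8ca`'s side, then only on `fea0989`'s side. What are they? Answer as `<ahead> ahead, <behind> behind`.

7 ahead, 0 behind

Reachable from 3d2d8ca: {0dd7663, 3d2d8ca, 425069f, b09ee45, b272194, b5d7f94, bb17296, fe3dcc4, fea0989}.
Reachable from fea0989: {b5d7f94, fea0989}.
Only in 3d2d8ca's history (ahead): {0dd7663, 3d2d8ca, 425069f, b09ee45, b272194, bb17296, fe3dcc4} — 7.
Only in fea0989's history (behind): {} — 0.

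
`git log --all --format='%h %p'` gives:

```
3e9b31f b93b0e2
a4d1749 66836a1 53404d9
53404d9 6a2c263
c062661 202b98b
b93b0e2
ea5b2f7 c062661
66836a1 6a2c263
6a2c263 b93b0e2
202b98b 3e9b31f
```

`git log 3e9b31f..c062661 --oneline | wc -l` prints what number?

Reachable from c062661: {202b98b, 3e9b31f, b93b0e2, c062661}.
Reachable from 3e9b31f: {3e9b31f, b93b0e2}.
In c062661's history but not 3e9b31f's: {202b98b, c062661} — 2 commits.

2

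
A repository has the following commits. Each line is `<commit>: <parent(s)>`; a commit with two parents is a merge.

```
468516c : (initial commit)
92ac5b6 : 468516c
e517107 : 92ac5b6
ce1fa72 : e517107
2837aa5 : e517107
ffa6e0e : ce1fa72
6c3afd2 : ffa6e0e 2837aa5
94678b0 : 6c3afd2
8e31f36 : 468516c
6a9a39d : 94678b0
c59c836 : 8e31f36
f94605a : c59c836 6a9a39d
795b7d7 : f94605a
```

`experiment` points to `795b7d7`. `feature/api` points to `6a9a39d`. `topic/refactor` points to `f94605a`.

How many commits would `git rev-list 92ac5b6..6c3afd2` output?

Reachable from 6c3afd2: {2837aa5, 468516c, 6c3afd2, 92ac5b6, ce1fa72, e517107, ffa6e0e}.
Reachable from 92ac5b6: {468516c, 92ac5b6}.
In 6c3afd2's history but not 92ac5b6's: {2837aa5, 6c3afd2, ce1fa72, e517107, ffa6e0e} — 5 commits.

5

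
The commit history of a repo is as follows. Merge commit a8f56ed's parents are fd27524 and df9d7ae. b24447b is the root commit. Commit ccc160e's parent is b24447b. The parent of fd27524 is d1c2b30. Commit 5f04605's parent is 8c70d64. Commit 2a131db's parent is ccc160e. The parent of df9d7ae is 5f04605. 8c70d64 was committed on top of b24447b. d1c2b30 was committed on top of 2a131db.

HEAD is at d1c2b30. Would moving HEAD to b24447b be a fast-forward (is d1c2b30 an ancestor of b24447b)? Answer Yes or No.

A fast-forward from d1c2b30 to b24447b is possible iff d1c2b30 is an ancestor of b24447b.
Ancestors of b24447b: {b24447b}.
d1c2b30 is not among them, so fast-forward is not possible.

No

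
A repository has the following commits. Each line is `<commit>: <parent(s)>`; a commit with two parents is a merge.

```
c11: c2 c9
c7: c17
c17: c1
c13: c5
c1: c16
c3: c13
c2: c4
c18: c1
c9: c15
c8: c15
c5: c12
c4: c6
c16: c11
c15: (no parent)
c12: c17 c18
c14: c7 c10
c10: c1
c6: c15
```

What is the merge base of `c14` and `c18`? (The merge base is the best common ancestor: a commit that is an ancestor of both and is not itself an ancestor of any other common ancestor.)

c1

Ancestors of c14: {c1, c10, c11, c14, c15, c16, c17, c2, c4, c6, c7, c9}.
Ancestors of c18: {c1, c11, c15, c16, c18, c2, c4, c6, c9}.
Common ancestors: {c1, c11, c15, c16, c2, c4, c6, c9}.
Among these, c1 is not an ancestor of any other common ancestor — it is the merge base.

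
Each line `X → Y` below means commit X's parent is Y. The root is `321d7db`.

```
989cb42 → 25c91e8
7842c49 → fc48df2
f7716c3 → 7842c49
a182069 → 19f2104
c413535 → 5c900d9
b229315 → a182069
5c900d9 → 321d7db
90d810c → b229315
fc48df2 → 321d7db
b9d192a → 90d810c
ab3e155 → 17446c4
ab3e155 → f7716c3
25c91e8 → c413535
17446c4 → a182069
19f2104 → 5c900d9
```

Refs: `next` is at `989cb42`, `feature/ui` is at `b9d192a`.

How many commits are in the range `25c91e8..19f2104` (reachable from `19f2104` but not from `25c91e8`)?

1

Reachable from 19f2104: {19f2104, 321d7db, 5c900d9}.
Reachable from 25c91e8: {25c91e8, 321d7db, 5c900d9, c413535}.
In 19f2104's history but not 25c91e8's: {19f2104} — 1 commit.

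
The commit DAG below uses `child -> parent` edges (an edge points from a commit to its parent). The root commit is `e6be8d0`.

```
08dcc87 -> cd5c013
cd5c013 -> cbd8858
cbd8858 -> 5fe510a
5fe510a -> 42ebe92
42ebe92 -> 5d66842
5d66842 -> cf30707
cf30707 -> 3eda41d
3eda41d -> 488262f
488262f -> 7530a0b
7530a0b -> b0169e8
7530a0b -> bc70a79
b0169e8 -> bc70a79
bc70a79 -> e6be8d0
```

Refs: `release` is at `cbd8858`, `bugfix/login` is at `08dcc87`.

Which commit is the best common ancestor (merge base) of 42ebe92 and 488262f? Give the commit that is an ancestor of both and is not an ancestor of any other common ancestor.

Ancestors of 42ebe92: {3eda41d, 42ebe92, 488262f, 5d66842, 7530a0b, b0169e8, bc70a79, cf30707, e6be8d0}.
Ancestors of 488262f: {488262f, 7530a0b, b0169e8, bc70a79, e6be8d0}.
Common ancestors: {488262f, 7530a0b, b0169e8, bc70a79, e6be8d0}.
Among these, 488262f is not an ancestor of any other common ancestor — it is the merge base.

488262f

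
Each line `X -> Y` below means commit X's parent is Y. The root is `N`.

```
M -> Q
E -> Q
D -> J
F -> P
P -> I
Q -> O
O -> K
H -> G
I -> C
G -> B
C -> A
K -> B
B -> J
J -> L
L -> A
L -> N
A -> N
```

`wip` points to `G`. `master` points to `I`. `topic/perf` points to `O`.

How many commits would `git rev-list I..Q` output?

Reachable from Q: {A, B, J, K, L, N, O, Q}.
Reachable from I: {A, C, I, N}.
In Q's history but not I's: {B, J, K, L, O, Q} — 6 commits.

6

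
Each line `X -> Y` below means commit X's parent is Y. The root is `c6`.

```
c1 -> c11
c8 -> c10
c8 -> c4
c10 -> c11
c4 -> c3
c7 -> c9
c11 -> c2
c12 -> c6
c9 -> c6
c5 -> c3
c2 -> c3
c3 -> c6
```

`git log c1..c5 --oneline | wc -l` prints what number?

1

Reachable from c5: {c3, c5, c6}.
Reachable from c1: {c1, c11, c2, c3, c6}.
In c5's history but not c1's: {c5} — 1 commit.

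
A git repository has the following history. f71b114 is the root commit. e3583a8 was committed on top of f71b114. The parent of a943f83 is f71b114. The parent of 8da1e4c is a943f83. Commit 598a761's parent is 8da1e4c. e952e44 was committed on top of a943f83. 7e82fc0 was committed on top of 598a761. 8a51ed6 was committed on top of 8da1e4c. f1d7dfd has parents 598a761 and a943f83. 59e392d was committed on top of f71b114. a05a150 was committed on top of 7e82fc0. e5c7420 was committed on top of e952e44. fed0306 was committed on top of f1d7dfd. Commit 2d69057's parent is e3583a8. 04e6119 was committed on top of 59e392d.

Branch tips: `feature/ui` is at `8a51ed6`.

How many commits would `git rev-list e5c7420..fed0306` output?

Reachable from fed0306: {598a761, 8da1e4c, a943f83, f1d7dfd, f71b114, fed0306}.
Reachable from e5c7420: {a943f83, e5c7420, e952e44, f71b114}.
In fed0306's history but not e5c7420's: {598a761, 8da1e4c, f1d7dfd, fed0306} — 4 commits.

4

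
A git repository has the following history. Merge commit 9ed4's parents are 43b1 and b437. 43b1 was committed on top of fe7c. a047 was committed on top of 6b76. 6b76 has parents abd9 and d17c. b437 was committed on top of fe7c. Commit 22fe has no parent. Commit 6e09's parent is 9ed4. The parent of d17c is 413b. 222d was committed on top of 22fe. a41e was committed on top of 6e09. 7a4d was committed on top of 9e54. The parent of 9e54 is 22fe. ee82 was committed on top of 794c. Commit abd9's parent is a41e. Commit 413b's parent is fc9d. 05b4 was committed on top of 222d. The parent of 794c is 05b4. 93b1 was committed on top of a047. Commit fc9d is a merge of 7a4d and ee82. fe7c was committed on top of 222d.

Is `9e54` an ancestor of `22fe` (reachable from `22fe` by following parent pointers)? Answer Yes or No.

Ancestors of 22fe: {22fe}.
9e54 is not in that set, so it is not an ancestor of 22fe.

No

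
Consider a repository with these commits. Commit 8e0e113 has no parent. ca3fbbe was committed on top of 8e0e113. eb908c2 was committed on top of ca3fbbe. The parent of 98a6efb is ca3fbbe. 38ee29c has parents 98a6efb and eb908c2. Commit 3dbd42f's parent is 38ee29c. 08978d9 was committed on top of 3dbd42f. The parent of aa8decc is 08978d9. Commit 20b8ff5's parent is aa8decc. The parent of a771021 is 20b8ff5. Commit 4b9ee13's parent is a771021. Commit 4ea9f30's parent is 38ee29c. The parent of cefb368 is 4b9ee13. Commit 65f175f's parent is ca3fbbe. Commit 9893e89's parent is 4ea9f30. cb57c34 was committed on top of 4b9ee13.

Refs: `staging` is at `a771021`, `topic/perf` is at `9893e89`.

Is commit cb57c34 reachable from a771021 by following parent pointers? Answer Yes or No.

Ancestors of a771021: {08978d9, 20b8ff5, 38ee29c, 3dbd42f, 8e0e113, 98a6efb, a771021, aa8decc, ca3fbbe, eb908c2}.
cb57c34 is not in that set, so it is not an ancestor of a771021.

No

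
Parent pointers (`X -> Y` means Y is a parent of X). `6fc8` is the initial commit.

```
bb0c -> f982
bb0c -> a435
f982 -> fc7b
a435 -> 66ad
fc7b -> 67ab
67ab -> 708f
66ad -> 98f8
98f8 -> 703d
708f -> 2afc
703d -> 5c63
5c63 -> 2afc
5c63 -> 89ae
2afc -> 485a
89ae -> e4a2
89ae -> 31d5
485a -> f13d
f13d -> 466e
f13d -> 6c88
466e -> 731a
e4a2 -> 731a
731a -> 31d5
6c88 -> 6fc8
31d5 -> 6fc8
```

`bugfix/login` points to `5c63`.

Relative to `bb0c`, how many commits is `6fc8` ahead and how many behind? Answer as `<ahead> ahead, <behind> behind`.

Reachable from 6fc8: {6fc8}.
Reachable from bb0c: {2afc, 31d5, 466e, 485a, 5c63, 66ad, 67ab, 6c88, 6fc8, 703d, 708f, 731a, 89ae, 98f8, a435, bb0c, e4a2, f13d, f982, fc7b}.
Only in 6fc8's history (ahead): {} — 0.
Only in bb0c's history (behind): {2afc, 31d5, 466e, 485a, 5c63, 66ad, 67ab, 6c88, 703d, 708f, 731a, 89ae, 98f8, a435, bb0c, e4a2, f13d, f982, fc7b} — 19.

0 ahead, 19 behind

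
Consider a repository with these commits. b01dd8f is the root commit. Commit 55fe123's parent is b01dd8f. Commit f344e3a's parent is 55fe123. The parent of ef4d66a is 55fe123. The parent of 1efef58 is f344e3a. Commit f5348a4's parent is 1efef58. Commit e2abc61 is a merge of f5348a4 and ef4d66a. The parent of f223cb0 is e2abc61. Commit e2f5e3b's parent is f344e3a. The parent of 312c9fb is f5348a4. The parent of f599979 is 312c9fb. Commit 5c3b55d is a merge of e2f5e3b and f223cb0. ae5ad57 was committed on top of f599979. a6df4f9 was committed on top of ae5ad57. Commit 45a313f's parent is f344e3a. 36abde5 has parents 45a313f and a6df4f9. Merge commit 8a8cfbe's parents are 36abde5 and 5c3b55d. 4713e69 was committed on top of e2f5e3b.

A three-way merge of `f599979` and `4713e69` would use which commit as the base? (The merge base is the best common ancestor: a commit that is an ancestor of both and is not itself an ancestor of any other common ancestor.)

Ancestors of f599979: {1efef58, 312c9fb, 55fe123, b01dd8f, f344e3a, f5348a4, f599979}.
Ancestors of 4713e69: {4713e69, 55fe123, b01dd8f, e2f5e3b, f344e3a}.
Common ancestors: {55fe123, b01dd8f, f344e3a}.
Among these, f344e3a is not an ancestor of any other common ancestor — it is the merge base.

f344e3a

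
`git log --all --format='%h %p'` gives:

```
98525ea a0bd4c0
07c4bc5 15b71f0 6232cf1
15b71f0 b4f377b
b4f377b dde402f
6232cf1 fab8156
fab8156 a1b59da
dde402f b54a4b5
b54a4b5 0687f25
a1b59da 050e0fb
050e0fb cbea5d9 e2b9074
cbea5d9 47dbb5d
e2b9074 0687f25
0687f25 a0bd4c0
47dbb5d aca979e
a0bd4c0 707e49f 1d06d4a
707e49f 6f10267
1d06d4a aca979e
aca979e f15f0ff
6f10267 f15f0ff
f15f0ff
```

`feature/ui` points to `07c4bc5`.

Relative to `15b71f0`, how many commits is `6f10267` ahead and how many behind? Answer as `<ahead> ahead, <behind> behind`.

Reachable from 6f10267: {6f10267, f15f0ff}.
Reachable from 15b71f0: {0687f25, 15b71f0, 1d06d4a, 6f10267, 707e49f, a0bd4c0, aca979e, b4f377b, b54a4b5, dde402f, f15f0ff}.
Only in 6f10267's history (ahead): {} — 0.
Only in 15b71f0's history (behind): {0687f25, 15b71f0, 1d06d4a, 707e49f, a0bd4c0, aca979e, b4f377b, b54a4b5, dde402f} — 9.

0 ahead, 9 behind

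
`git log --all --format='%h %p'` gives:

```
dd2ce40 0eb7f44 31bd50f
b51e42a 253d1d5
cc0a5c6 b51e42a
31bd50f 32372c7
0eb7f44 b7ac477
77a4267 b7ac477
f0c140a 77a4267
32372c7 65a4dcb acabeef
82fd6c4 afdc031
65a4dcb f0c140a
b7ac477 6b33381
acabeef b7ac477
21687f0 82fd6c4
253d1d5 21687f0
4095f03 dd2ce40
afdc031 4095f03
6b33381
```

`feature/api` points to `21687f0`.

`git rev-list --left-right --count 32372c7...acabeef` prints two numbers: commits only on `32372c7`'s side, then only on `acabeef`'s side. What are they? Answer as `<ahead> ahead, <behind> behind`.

4 ahead, 0 behind

Reachable from 32372c7: {32372c7, 65a4dcb, 6b33381, 77a4267, acabeef, b7ac477, f0c140a}.
Reachable from acabeef: {6b33381, acabeef, b7ac477}.
Only in 32372c7's history (ahead): {32372c7, 65a4dcb, 77a4267, f0c140a} — 4.
Only in acabeef's history (behind): {} — 0.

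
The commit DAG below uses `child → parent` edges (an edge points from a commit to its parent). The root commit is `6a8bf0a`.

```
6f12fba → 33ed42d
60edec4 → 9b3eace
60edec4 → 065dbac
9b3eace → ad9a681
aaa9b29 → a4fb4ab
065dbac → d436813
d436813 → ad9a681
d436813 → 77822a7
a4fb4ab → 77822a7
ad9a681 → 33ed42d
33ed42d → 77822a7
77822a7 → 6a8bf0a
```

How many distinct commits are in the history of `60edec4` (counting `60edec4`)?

Walking parent pointers from 60edec4: reachable set = {065dbac, 33ed42d, 60edec4, 6a8bf0a, 77822a7, 9b3eace, ad9a681, d436813}.
That is 8 commits.

8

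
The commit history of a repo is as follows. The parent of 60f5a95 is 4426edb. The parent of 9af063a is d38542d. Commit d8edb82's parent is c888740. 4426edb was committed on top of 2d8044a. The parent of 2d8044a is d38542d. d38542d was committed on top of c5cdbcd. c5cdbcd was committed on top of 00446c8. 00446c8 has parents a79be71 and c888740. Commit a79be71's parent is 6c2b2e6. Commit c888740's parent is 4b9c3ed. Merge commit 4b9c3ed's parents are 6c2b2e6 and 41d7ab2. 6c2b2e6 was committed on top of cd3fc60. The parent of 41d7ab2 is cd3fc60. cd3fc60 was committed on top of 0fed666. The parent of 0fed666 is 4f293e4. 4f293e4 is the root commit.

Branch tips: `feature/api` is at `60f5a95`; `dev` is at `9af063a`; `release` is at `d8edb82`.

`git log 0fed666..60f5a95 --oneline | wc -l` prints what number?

12

Reachable from 60f5a95: {00446c8, 0fed666, 2d8044a, 41d7ab2, 4426edb, 4b9c3ed, 4f293e4, 60f5a95, 6c2b2e6, a79be71, c5cdbcd, c888740, cd3fc60, d38542d}.
Reachable from 0fed666: {0fed666, 4f293e4}.
In 60f5a95's history but not 0fed666's: {00446c8, 2d8044a, 41d7ab2, 4426edb, 4b9c3ed, 60f5a95, 6c2b2e6, a79be71, c5cdbcd, c888740, cd3fc60, d38542d} — 12 commits.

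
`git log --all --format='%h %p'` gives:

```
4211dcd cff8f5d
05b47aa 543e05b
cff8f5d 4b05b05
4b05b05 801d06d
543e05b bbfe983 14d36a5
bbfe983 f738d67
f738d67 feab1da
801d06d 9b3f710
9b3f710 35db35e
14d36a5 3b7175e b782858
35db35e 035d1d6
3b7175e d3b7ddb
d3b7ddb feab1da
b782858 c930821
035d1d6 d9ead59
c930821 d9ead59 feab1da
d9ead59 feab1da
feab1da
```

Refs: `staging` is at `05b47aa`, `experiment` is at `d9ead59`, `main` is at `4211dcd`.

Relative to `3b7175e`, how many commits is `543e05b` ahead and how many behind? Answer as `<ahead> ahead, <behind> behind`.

7 ahead, 0 behind

Reachable from 543e05b: {14d36a5, 3b7175e, 543e05b, b782858, bbfe983, c930821, d3b7ddb, d9ead59, f738d67, feab1da}.
Reachable from 3b7175e: {3b7175e, d3b7ddb, feab1da}.
Only in 543e05b's history (ahead): {14d36a5, 543e05b, b782858, bbfe983, c930821, d9ead59, f738d67} — 7.
Only in 3b7175e's history (behind): {} — 0.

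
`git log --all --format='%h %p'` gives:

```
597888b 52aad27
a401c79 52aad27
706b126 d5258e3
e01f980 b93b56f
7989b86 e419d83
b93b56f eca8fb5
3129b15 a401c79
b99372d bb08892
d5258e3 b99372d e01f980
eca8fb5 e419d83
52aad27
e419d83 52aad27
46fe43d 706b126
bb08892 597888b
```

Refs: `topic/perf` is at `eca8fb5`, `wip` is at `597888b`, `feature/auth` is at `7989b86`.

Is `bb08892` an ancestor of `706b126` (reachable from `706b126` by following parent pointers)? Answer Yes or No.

Ancestors of 706b126 (commits reachable by following parents): {52aad27, 597888b, 706b126, b93b56f, b99372d, bb08892, d5258e3, e01f980, e419d83, eca8fb5}.
bb08892 is in that set, so it is an ancestor of 706b126.

Yes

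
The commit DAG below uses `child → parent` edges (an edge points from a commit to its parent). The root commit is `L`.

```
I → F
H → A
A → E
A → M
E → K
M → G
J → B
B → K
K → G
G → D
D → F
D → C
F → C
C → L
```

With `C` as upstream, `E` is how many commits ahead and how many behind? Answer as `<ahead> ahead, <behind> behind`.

Reachable from E: {C, D, E, F, G, K, L}.
Reachable from C: {C, L}.
Only in E's history (ahead): {D, E, F, G, K} — 5.
Only in C's history (behind): {} — 0.

5 ahead, 0 behind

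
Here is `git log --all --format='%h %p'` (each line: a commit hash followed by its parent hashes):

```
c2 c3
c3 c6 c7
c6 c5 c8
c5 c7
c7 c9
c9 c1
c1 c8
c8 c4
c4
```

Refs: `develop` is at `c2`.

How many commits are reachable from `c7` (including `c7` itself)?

5

Walking parent pointers from c7: reachable set = {c1, c4, c7, c8, c9}.
That is 5 commits.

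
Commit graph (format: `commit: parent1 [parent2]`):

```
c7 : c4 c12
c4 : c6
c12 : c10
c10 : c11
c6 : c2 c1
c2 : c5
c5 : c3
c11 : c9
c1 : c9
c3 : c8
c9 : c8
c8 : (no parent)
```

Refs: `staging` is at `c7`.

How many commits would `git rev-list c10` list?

Walking parent pointers from c10: reachable set = {c10, c11, c8, c9}.
That is 4 commits.

4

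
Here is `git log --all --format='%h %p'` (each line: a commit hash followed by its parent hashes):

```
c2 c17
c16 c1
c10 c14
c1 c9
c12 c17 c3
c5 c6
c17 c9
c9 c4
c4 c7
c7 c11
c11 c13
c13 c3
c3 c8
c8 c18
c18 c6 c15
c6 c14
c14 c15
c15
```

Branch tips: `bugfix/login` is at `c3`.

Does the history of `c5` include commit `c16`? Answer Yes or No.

No

Ancestors of c5: {c14, c15, c5, c6}.
c16 is not in that set, so it is not an ancestor of c5.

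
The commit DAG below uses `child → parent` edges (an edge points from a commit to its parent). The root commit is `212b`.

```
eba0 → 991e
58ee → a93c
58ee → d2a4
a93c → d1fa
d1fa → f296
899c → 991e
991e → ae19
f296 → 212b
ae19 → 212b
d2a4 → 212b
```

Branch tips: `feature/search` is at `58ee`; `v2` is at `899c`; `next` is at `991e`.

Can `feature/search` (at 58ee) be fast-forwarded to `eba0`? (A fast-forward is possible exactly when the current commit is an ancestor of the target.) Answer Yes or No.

No

A fast-forward from 58ee to eba0 is possible iff 58ee is an ancestor of eba0.
Ancestors of eba0: {212b, 991e, ae19, eba0}.
58ee is not among them, so fast-forward is not possible.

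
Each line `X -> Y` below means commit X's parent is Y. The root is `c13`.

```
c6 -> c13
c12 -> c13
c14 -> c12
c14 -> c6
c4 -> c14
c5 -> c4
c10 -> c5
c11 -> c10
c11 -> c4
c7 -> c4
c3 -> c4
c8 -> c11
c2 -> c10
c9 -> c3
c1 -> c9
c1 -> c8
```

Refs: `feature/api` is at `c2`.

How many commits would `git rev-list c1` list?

12

Walking parent pointers from c1: reachable set = {c1, c10, c11, c12, c13, c14, c3, c4, c5, c6, c8, c9}.
That is 12 commits.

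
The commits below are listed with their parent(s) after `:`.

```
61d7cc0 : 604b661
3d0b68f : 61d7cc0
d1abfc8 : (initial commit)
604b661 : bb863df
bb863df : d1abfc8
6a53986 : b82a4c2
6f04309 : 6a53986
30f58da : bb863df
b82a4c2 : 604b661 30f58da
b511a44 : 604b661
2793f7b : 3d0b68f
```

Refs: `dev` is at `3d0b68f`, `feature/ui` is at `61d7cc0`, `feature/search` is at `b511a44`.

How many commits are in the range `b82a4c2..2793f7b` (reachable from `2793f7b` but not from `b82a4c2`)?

3

Reachable from 2793f7b: {2793f7b, 3d0b68f, 604b661, 61d7cc0, bb863df, d1abfc8}.
Reachable from b82a4c2: {30f58da, 604b661, b82a4c2, bb863df, d1abfc8}.
In 2793f7b's history but not b82a4c2's: {2793f7b, 3d0b68f, 61d7cc0} — 3 commits.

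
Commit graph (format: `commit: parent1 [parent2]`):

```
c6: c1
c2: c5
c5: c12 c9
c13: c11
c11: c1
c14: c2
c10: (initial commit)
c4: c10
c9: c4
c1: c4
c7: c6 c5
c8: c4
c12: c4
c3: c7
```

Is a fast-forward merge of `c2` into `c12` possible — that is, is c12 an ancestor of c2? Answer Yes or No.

A fast-forward from c12 to c2 is possible iff c12 is an ancestor of c2.
Ancestors of c2: {c10, c12, c2, c4, c5, c9}.
c12 is among them, so fast-forward is possible.

Yes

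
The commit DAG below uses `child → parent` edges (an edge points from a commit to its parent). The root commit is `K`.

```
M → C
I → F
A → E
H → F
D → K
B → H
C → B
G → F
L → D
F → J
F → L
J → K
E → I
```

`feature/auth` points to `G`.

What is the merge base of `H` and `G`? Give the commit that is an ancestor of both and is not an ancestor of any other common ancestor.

F

Ancestors of H: {D, F, H, J, K, L}.
Ancestors of G: {D, F, G, J, K, L}.
Common ancestors: {D, F, J, K, L}.
Among these, F is not an ancestor of any other common ancestor — it is the merge base.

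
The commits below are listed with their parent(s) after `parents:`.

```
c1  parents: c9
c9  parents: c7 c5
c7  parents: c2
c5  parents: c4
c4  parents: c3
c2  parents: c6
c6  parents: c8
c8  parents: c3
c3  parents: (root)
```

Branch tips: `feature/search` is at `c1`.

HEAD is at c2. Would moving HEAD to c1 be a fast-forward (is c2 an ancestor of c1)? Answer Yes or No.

A fast-forward from c2 to c1 is possible iff c2 is an ancestor of c1.
Ancestors of c1: {c1, c2, c3, c4, c5, c6, c7, c8, c9}.
c2 is among them, so fast-forward is possible.

Yes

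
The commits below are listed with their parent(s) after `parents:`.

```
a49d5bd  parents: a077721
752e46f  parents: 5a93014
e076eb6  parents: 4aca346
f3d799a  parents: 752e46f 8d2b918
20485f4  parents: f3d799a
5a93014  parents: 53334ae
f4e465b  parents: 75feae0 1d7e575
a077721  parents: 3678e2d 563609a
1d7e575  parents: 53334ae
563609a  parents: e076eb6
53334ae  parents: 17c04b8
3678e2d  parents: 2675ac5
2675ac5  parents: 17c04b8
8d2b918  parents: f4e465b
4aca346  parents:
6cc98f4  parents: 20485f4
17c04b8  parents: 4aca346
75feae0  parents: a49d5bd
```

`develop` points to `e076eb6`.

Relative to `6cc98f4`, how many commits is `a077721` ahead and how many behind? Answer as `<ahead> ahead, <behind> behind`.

Reachable from a077721: {17c04b8, 2675ac5, 3678e2d, 4aca346, 563609a, a077721, e076eb6}.
Reachable from 6cc98f4: {17c04b8, 1d7e575, 20485f4, 2675ac5, 3678e2d, 4aca346, 53334ae, 563609a, 5a93014, 6cc98f4, 752e46f, 75feae0, 8d2b918, a077721, a49d5bd, e076eb6, f3d799a, f4e465b}.
Only in a077721's history (ahead): {} — 0.
Only in 6cc98f4's history (behind): {1d7e575, 20485f4, 53334ae, 5a93014, 6cc98f4, 752e46f, 75feae0, 8d2b918, a49d5bd, f3d799a, f4e465b} — 11.

0 ahead, 11 behind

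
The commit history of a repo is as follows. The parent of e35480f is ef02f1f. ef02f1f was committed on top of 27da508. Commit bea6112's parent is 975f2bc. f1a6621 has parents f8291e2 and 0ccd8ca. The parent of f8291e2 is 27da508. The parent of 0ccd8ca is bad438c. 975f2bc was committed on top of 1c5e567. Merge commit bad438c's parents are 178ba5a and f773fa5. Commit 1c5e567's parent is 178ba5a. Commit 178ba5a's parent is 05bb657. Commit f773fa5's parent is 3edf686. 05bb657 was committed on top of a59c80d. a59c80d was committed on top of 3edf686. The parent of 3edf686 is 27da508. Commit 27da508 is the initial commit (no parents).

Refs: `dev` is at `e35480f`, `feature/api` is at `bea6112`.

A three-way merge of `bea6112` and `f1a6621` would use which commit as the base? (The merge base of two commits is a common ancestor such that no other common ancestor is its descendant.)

Ancestors of bea6112: {05bb657, 178ba5a, 1c5e567, 27da508, 3edf686, 975f2bc, a59c80d, bea6112}.
Ancestors of f1a6621: {05bb657, 0ccd8ca, 178ba5a, 27da508, 3edf686, a59c80d, bad438c, f1a6621, f773fa5, f8291e2}.
Common ancestors: {05bb657, 178ba5a, 27da508, 3edf686, a59c80d}.
Among these, 178ba5a is not an ancestor of any other common ancestor — it is the merge base.

178ba5a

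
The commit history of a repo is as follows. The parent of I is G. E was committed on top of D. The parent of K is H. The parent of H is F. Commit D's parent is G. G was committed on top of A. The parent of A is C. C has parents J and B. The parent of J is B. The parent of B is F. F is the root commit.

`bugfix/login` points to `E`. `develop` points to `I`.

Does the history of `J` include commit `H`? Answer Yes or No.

No

Ancestors of J: {B, F, J}.
H is not in that set, so it is not an ancestor of J.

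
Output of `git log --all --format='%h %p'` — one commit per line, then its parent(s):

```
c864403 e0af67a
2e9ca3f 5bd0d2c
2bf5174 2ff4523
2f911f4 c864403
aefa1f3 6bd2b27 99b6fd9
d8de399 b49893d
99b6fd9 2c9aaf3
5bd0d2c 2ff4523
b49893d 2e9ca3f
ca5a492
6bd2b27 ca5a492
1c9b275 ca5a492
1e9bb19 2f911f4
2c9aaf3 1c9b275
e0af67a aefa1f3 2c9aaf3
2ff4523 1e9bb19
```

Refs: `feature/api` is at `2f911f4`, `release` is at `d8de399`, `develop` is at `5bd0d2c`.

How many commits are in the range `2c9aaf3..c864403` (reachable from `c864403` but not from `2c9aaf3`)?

5

Reachable from c864403: {1c9b275, 2c9aaf3, 6bd2b27, 99b6fd9, aefa1f3, c864403, ca5a492, e0af67a}.
Reachable from 2c9aaf3: {1c9b275, 2c9aaf3, ca5a492}.
In c864403's history but not 2c9aaf3's: {6bd2b27, 99b6fd9, aefa1f3, c864403, e0af67a} — 5 commits.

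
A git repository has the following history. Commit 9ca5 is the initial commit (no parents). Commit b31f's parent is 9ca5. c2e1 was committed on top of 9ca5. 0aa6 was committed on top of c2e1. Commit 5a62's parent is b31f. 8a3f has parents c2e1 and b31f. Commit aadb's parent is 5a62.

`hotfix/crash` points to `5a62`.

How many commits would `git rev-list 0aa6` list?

3

Walking parent pointers from 0aa6: reachable set = {0aa6, 9ca5, c2e1}.
That is 3 commits.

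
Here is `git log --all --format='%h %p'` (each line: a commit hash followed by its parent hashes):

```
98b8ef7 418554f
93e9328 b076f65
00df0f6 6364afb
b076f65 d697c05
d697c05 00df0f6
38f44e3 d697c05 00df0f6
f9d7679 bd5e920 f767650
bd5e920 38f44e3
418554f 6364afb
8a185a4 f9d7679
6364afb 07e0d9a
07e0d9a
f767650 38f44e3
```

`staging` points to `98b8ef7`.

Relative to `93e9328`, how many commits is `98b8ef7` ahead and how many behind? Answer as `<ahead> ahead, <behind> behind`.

Reachable from 98b8ef7: {07e0d9a, 418554f, 6364afb, 98b8ef7}.
Reachable from 93e9328: {00df0f6, 07e0d9a, 6364afb, 93e9328, b076f65, d697c05}.
Only in 98b8ef7's history (ahead): {418554f, 98b8ef7} — 2.
Only in 93e9328's history (behind): {00df0f6, 93e9328, b076f65, d697c05} — 4.

2 ahead, 4 behind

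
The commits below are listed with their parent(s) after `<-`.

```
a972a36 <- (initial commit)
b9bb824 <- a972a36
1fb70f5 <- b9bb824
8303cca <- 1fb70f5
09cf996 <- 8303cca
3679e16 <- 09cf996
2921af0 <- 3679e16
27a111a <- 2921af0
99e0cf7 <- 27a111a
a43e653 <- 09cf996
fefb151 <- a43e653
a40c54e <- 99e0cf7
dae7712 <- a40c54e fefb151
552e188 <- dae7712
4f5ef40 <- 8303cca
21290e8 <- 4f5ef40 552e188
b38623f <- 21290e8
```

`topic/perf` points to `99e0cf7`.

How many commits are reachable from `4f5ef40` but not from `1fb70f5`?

Reachable from 4f5ef40: {1fb70f5, 4f5ef40, 8303cca, a972a36, b9bb824}.
Reachable from 1fb70f5: {1fb70f5, a972a36, b9bb824}.
In 4f5ef40's history but not 1fb70f5's: {4f5ef40, 8303cca} — 2 commits.

2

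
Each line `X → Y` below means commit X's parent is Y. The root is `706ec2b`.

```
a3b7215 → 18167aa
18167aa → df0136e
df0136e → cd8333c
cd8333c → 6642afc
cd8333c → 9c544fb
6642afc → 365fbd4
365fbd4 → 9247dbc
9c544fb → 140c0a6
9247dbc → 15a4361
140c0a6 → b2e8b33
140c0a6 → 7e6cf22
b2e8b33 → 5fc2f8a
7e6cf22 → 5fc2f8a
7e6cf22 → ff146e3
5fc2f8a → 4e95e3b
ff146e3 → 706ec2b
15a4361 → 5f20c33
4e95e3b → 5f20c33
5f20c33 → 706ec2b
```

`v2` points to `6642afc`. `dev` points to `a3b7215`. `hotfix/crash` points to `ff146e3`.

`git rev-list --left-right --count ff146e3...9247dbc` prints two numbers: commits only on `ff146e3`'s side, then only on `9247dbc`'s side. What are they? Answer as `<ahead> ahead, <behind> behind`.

Reachable from ff146e3: {706ec2b, ff146e3}.
Reachable from 9247dbc: {15a4361, 5f20c33, 706ec2b, 9247dbc}.
Only in ff146e3's history (ahead): {ff146e3} — 1.
Only in 9247dbc's history (behind): {15a4361, 5f20c33, 9247dbc} — 3.

1 ahead, 3 behind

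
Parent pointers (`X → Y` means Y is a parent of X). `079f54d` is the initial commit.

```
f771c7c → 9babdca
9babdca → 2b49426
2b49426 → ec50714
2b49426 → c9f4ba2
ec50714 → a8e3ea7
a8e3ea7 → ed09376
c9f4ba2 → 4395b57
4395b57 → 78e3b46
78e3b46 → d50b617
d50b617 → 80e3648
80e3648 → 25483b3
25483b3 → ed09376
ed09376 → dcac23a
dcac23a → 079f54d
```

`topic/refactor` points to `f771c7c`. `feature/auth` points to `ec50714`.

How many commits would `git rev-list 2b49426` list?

12

Walking parent pointers from 2b49426: reachable set = {079f54d, 25483b3, 2b49426, 4395b57, 78e3b46, 80e3648, a8e3ea7, c9f4ba2, d50b617, dcac23a, ec50714, ed09376}.
That is 12 commits.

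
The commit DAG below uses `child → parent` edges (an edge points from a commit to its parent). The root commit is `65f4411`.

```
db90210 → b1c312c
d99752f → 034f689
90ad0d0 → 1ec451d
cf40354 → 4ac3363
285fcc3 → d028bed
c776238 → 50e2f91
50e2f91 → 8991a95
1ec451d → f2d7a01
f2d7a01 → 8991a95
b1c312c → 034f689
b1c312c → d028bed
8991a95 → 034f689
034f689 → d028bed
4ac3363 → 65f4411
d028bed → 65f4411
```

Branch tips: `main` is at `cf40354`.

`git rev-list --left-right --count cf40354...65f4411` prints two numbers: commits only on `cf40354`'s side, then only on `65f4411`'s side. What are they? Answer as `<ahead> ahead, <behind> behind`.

Reachable from cf40354: {4ac3363, 65f4411, cf40354}.
Reachable from 65f4411: {65f4411}.
Only in cf40354's history (ahead): {4ac3363, cf40354} — 2.
Only in 65f4411's history (behind): {} — 0.

2 ahead, 0 behind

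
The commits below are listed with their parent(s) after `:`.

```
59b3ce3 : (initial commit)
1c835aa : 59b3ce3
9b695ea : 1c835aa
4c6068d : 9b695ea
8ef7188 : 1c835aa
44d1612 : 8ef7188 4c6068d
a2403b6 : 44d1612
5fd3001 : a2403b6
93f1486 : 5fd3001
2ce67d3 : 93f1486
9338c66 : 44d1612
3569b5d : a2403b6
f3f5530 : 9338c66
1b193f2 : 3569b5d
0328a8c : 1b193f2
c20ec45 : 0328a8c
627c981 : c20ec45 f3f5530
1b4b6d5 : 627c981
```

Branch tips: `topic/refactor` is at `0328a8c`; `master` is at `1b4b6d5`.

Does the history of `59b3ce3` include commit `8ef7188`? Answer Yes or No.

Ancestors of 59b3ce3: {59b3ce3}.
8ef7188 is not in that set, so it is not an ancestor of 59b3ce3.

No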